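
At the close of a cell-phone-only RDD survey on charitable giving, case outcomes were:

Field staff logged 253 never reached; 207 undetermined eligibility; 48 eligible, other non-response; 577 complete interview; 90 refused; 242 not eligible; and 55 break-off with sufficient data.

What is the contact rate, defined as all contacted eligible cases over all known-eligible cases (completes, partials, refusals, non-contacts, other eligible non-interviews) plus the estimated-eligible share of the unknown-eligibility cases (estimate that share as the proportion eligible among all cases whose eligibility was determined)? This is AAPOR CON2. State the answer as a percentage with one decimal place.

Num: 577 + 55 + 90 + 48 = 770
Determined eligible: 577 + 55 + 90 + 253 + 48 = 1023
e = 1023 / (1023 + 242) = 1023 / 1265 = 0.8087
e × U: 0.8087 × 207 = 167.40
Denominator: 1023 + 167.40 = 1190.40
CON2 = 770 / 1190.40 = 0.6468

64.7%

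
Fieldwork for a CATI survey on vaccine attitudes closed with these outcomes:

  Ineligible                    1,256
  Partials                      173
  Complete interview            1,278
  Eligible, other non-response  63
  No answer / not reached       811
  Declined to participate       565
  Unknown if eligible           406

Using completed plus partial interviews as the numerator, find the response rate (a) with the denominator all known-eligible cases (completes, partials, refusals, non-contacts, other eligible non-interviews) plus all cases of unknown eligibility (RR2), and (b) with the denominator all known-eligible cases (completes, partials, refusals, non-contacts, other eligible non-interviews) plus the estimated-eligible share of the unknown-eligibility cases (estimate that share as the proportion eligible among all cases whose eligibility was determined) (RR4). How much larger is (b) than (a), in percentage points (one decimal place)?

1.7

Num → 1278 + 173 = 1451
Denominator → 1278 + 173 + 565 + 811 + 63 + 406 = 3296
RR2 = 1451 / 3296 = 0.4402
Known eligible → 1278 + 173 + 565 + 811 + 63 = 2890
e = 2890 / (2890 + 1256) = 2890 / 4146 = 0.6971
Estimated eligible among unknowns → 0.6971 × 406 = 283.02
Denominator → 2890 + 283.02 = 3173.02
RR4 = 1451 / 3173.02 = 0.4573
Difference = 45.73 − 44.02 = 1.71 percentage points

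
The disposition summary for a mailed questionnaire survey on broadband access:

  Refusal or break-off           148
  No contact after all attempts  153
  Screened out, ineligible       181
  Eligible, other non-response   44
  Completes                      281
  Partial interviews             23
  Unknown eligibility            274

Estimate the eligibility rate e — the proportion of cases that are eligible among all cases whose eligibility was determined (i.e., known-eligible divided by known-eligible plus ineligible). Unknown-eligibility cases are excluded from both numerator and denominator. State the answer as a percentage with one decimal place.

Known eligible → 281 + 23 + 148 + 153 + 44 = 649
e = 649 / (649 + 181) = 649 / 830 = 0.7819

78.2%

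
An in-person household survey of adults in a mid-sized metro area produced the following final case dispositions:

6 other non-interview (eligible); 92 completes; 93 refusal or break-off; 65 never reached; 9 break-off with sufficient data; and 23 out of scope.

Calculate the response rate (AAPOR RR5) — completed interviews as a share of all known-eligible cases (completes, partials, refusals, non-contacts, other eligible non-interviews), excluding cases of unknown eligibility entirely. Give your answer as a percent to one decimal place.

Top = 92
Denominator = 92 + 9 + 93 + 65 + 6 = 265
RR5 = 92 / 265 = 0.3472

34.7%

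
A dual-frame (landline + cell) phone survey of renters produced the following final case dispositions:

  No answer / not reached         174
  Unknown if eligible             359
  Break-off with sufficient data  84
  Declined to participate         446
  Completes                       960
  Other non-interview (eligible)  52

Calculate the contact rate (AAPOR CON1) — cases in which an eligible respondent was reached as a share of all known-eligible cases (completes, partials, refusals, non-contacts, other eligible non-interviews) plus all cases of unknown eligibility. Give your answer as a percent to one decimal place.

Top = 960 + 84 + 446 + 52 = 1542
Base = 960 + 84 + 446 + 174 + 52 + 359 = 2075
CON1 = 1542 / 2075 = 0.7431

74.3%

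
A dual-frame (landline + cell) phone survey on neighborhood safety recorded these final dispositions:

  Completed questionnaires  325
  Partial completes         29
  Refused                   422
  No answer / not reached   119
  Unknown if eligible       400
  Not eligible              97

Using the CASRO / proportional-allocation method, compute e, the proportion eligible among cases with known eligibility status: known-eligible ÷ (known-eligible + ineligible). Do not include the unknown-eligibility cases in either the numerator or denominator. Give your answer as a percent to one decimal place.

90.2%

Eligible (known) = 325 + 29 + 422 + 119 = 895
e = 895 / (895 + 97) = 895 / 992 = 0.9022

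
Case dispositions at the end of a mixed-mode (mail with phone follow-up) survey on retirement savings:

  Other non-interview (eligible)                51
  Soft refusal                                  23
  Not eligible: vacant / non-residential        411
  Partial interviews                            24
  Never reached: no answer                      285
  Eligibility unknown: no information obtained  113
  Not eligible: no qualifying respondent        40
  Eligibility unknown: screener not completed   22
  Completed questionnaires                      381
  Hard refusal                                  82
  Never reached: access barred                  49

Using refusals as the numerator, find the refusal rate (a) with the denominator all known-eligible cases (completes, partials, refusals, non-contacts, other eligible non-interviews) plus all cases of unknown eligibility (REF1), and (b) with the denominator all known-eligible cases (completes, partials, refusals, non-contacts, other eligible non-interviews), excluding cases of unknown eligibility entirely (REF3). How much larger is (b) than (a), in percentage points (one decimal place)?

Refusal or break-off = 82 + 23 = 105
Non-contacts = 285 + 49 = 334
Unknown if eligible = 22 + 113 = 135
Out of scope = 40 + 411 = 451
Num → 105
Denom → 381 + 24 + 105 + 334 + 51 + 135 = 1030
REF1 = 105 / 1030 = 0.1019
Denom → 381 + 24 + 105 + 334 + 51 = 895
REF3 = 105 / 895 = 0.1173
Difference = 11.73 − 10.19 = 1.54 percentage points

1.5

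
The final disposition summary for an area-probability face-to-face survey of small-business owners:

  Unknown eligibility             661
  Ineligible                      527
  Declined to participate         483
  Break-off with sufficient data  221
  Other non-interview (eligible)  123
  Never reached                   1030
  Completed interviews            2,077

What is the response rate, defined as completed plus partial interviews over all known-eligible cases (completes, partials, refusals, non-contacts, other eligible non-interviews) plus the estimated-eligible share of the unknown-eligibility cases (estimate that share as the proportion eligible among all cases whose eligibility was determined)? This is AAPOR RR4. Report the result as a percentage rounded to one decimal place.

Num = 2077 + 221 = 2298
Eligible (known) = 2077 + 221 + 483 + 1030 + 123 = 3934
e = 3934 / (3934 + 527) = 3934 / 4461 = 0.8819
Eligible share of unknowns = 0.8819 × 661 = 582.94
Base = 3934 + 582.94 = 4516.94
RR4 = 2298 / 4516.94 = 0.5088

50.9%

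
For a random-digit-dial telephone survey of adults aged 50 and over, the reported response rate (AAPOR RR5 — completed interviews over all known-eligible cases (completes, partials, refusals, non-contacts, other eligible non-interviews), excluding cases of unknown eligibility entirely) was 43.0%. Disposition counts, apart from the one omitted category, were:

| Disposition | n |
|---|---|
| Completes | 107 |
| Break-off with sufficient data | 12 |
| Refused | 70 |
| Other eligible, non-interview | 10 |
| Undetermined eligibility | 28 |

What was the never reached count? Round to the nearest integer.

RR5 = 107 / D = 0.430
D = 107 / 0.430 = 248.8
Remaining denominator categories sum to 199
never reached = 248.8 − 199 ≈ 50

50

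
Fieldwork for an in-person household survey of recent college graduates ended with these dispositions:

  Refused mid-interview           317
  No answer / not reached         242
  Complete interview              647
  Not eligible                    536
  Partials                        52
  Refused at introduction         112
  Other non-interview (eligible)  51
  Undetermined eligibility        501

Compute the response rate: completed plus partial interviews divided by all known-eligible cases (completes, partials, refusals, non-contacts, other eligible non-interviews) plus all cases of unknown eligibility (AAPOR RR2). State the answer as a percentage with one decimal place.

Refused = 112 + 317 = 429
Numerator: 647 + 52 = 699
Base: 647 + 52 + 429 + 242 + 51 + 501 = 1922
RR2 = 699 / 1922 = 0.3637

36.4%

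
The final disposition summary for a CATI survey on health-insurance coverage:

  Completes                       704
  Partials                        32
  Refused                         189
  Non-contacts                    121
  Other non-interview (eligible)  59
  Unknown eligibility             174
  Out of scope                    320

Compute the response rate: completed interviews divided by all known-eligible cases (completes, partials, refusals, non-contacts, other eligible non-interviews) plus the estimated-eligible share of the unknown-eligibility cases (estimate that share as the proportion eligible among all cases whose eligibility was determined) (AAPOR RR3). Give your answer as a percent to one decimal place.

56.8%

Top → 704
Determined eligible → 704 + 32 + 189 + 121 + 59 = 1105
e = 1105 / (1105 + 320) = 1105 / 1425 = 0.7754
Estimated eligible among unknowns → 0.7754 × 174 = 134.92
Denominator → 1105 + 134.92 = 1239.92
RR3 = 704 / 1239.92 = 0.5678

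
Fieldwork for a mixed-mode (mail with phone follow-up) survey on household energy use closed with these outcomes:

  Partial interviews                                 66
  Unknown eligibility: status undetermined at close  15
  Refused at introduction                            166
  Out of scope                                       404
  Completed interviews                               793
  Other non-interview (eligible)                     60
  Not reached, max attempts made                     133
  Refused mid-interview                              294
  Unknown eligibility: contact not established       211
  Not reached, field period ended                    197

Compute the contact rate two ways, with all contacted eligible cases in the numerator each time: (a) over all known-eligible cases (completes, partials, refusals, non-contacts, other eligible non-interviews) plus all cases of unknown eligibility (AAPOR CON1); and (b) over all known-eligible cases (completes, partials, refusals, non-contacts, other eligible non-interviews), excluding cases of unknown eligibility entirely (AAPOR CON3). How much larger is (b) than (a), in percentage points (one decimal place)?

Declined to participate = 166 + 294 = 460
Never reached = 197 + 133 = 330
Unknown if eligible = 211 + 15 = 226
Num = 793 + 66 + 460 + 60 = 1379
Base = 793 + 66 + 460 + 330 + 60 + 226 = 1935
CON1 = 1379 / 1935 = 0.7127
Base = 793 + 66 + 460 + 330 + 60 = 1709
CON3 = 1379 / 1709 = 0.8069
Difference = 80.69 − 71.27 = 9.42 percentage points

9.4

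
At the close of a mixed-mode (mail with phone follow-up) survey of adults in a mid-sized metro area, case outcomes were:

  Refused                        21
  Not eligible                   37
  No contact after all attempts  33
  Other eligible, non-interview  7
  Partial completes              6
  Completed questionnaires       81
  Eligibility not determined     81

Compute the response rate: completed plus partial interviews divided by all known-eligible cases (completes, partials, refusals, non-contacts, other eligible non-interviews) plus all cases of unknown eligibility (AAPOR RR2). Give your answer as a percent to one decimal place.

38.0%

Top = 81 + 6 = 87
Denominator = 81 + 6 + 21 + 33 + 7 + 81 = 229
RR2 = 87 / 229 = 0.3799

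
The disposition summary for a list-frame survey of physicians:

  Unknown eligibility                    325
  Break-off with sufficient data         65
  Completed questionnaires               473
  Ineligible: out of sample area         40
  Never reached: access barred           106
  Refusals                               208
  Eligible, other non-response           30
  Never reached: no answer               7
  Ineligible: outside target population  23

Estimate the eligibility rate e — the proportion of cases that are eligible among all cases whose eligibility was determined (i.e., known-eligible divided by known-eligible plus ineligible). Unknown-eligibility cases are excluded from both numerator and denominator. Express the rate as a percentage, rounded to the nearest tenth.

93.4%

Never reached = 7 + 106 = 113
Screened out, ineligible = 23 + 40 = 63
Eligible (known) → 473 + 65 + 208 + 113 + 30 = 889
e = 889 / (889 + 63) = 889 / 952 = 0.9338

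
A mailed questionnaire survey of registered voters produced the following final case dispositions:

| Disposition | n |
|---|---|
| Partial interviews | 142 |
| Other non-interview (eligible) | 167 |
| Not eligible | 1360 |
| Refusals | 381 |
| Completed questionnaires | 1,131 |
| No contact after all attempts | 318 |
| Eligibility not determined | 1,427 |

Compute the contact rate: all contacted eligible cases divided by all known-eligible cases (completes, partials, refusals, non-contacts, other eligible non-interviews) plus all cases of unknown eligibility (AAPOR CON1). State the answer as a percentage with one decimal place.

51.1%

Num = 1131 + 142 + 381 + 167 = 1821
Denom = 1131 + 142 + 381 + 318 + 167 + 1427 = 3566
CON1 = 1821 / 3566 = 0.5107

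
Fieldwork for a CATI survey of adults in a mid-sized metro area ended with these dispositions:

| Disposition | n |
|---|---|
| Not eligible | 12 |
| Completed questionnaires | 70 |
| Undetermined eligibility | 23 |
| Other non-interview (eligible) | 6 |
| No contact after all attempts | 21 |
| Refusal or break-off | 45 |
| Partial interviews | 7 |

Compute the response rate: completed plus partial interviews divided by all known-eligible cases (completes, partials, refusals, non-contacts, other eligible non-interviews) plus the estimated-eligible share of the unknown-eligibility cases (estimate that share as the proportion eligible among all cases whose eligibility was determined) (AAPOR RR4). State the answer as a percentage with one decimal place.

Numerator → 70 + 7 = 77
Determined eligible → 70 + 7 + 45 + 21 + 6 = 149
e = 149 / (149 + 12) = 149 / 161 = 0.9255
Eligible share of unknowns → 0.9255 × 23 = 21.29
Denom → 149 + 21.29 = 170.29
RR4 = 77 / 170.29 = 0.4522

45.2%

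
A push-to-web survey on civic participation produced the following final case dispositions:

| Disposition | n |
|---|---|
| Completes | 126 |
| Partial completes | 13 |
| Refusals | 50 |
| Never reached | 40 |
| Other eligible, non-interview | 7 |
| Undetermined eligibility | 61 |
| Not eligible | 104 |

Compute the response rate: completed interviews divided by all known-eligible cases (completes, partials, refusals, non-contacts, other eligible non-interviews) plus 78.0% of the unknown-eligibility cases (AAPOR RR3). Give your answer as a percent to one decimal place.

Numerator: 126
Known eligible: 126 + 13 + 50 + 40 + 7 = 236
e × U: 0.7800 × 61 = 47.58
Denominator: 236 + 47.58 = 283.58
RR3 = 126 / 283.58 = 0.4443

44.4%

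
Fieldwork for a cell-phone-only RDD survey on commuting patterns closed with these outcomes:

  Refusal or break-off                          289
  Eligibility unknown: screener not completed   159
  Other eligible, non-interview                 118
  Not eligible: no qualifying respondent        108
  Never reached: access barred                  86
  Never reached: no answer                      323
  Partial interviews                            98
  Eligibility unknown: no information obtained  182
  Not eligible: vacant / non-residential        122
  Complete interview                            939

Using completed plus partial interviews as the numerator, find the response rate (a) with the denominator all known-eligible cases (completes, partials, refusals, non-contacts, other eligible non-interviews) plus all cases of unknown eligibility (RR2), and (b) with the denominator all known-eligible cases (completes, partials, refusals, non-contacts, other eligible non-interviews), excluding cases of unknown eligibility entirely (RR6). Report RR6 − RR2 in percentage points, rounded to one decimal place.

No answer / not reached = 323 + 86 = 409
Unknown if eligible = 159 + 182 = 341
Out of scope = 108 + 122 = 230
Num = 939 + 98 = 1037
Denom = 939 + 98 + 289 + 409 + 118 + 341 = 2194
RR2 = 1037 / 2194 = 0.4727
Denom = 939 + 98 + 289 + 409 + 118 = 1853
RR6 = 1037 / 1853 = 0.5596
Difference = 55.96 − 47.27 = 8.69 percentage points

8.7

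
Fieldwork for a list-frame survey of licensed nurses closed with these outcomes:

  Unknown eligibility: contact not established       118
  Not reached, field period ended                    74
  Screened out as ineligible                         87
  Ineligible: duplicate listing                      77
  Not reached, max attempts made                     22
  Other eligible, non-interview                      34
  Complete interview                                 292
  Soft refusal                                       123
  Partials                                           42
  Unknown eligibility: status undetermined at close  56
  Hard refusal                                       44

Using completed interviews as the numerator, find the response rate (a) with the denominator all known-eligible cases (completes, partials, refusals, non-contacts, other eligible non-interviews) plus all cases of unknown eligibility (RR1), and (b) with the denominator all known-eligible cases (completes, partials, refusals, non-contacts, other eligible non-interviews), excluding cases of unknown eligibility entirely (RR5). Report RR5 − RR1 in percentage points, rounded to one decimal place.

Declined to participate = 44 + 123 = 167
Non-contacts = 74 + 22 = 96
Undetermined eligibility = 118 + 56 = 174
Out of scope = 87 + 77 = 164
Numerator = 292
Denominator = 292 + 42 + 167 + 96 + 34 + 174 = 805
RR1 = 292 / 805 = 0.3627
Denominator = 292 + 42 + 167 + 96 + 34 = 631
RR5 = 292 / 631 = 0.4628
Difference = 46.28 − 36.27 = 10.01 percentage points

10.0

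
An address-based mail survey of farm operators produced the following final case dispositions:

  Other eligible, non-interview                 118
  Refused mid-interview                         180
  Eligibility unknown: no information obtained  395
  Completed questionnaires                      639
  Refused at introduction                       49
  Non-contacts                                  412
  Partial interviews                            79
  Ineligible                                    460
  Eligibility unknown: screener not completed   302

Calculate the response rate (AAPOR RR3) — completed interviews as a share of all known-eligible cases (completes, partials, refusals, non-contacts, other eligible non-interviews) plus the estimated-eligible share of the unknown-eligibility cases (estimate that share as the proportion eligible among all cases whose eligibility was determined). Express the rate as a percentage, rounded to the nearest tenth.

Refusal or break-off = 49 + 180 = 229
Undetermined eligibility = 302 + 395 = 697
Top = 639
Determined eligible = 639 + 79 + 229 + 412 + 118 = 1477
e = 1477 / (1477 + 460) = 1477 / 1937 = 0.7625
Estimated eligible among unknowns = 0.7625 × 697 = 531.46
Base = 1477 + 531.46 = 2008.46
RR3 = 639 / 2008.46 = 0.3182

31.8%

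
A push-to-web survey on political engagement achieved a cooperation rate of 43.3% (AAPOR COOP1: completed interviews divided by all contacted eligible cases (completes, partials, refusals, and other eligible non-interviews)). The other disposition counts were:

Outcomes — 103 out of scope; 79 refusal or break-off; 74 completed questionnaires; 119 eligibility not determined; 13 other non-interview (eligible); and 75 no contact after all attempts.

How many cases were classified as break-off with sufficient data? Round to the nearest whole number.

5

COOP1 = 74 / D = 0.433
D = 74 / 0.433 = 170.9
Rest of base = 166
break-off with sufficient data = 170.9 − 166 ≈ 5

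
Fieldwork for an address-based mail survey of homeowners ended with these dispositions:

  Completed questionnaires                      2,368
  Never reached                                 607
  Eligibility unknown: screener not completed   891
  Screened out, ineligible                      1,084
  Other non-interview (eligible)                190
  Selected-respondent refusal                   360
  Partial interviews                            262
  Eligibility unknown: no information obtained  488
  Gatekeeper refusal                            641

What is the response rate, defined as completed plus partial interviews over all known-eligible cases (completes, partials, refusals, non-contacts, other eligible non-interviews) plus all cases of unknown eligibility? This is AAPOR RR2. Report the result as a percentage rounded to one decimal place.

45.3%

Refusals = 641 + 360 = 1001
Undetermined eligibility = 891 + 488 = 1379
Num = 2368 + 262 = 2630
Denom = 2368 + 262 + 1001 + 607 + 190 + 1379 = 5807
RR2 = 2630 / 5807 = 0.4529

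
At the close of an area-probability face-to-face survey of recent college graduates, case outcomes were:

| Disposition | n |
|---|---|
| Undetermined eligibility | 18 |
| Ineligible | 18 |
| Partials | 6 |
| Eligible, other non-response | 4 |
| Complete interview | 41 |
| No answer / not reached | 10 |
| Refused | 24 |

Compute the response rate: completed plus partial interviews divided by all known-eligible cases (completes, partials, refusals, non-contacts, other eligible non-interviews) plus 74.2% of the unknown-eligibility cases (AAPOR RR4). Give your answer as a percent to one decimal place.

47.8%

Numerator: 41 + 6 = 47
Known eligible: 41 + 6 + 24 + 10 + 4 = 85
Estimated eligible among unknowns: 0.7420 × 18 = 13.36
Denominator: 85 + 13.36 = 98.36
RR4 = 47 / 98.36 = 0.4778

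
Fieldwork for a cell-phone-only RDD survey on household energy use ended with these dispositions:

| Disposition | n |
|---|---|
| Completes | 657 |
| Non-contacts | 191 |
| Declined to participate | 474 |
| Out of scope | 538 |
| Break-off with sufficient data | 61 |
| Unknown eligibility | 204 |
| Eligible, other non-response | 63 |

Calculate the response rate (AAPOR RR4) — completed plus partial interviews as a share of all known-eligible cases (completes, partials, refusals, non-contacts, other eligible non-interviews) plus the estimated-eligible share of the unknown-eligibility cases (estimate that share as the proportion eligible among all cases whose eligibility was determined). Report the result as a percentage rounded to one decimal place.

Top: 657 + 61 = 718
Known eligible: 657 + 61 + 474 + 191 + 63 = 1446
e = 1446 / (1446 + 538) = 1446 / 1984 = 0.7288
e × U: 0.7288 × 204 = 148.68
Denominator: 1446 + 148.68 = 1594.68
RR4 = 718 / 1594.68 = 0.4502

45.0%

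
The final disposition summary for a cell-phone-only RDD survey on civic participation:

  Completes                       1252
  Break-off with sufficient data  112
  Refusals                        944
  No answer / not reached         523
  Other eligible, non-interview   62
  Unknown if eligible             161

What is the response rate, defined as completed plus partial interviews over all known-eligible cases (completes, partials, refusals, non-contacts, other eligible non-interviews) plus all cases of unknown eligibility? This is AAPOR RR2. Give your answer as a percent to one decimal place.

44.7%

Num = 1252 + 112 = 1364
Base = 1252 + 112 + 944 + 523 + 62 + 161 = 3054
RR2 = 1364 / 3054 = 0.4466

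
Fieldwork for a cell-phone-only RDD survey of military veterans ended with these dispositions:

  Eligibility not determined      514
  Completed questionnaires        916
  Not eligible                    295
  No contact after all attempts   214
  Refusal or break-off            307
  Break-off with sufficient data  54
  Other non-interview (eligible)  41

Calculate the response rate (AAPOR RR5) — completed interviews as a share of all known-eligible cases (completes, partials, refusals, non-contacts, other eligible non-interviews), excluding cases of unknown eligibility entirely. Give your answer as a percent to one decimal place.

Numerator → 916
Base → 916 + 54 + 307 + 214 + 41 = 1532
RR5 = 916 / 1532 = 0.5979

59.8%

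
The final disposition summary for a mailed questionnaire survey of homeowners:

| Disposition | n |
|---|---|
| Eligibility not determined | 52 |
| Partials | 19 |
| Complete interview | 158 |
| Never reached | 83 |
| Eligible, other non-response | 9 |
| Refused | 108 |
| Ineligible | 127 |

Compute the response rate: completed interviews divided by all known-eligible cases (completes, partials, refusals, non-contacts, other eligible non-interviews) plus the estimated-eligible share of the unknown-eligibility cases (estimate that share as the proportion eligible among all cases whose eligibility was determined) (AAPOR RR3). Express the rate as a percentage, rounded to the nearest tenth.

Top = 158
Known eligible = 158 + 19 + 108 + 83 + 9 = 377
e = 377 / (377 + 127) = 377 / 504 = 0.7480
e × U = 0.7480 × 52 = 38.90
Denom = 377 + 38.90 = 415.90
RR3 = 158 / 415.90 = 0.3799

38.0%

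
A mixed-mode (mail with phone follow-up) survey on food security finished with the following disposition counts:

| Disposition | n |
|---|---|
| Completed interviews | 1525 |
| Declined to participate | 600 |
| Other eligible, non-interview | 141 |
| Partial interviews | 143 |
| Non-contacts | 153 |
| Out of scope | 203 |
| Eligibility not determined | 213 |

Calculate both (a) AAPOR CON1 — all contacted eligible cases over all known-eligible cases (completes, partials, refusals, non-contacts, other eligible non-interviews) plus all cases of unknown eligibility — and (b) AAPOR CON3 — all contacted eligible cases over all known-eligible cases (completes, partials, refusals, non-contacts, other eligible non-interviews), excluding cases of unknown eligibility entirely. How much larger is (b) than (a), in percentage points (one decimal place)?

7.2

Num: 1525 + 143 + 600 + 141 = 2409
Base: 1525 + 143 + 600 + 153 + 141 + 213 = 2775
CON1 = 2409 / 2775 = 0.8681
Base: 1525 + 143 + 600 + 153 + 141 = 2562
CON3 = 2409 / 2562 = 0.9403
Difference = 94.03 − 86.81 = 7.22 percentage points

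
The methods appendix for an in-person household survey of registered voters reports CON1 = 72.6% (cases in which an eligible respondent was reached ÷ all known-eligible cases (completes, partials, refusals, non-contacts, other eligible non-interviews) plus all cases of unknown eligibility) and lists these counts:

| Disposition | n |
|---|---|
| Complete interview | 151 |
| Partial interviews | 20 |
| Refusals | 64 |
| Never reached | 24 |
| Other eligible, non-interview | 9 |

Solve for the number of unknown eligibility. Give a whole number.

68

Numerator = 151 + 20 + 64 + 9 = 244
CON1 = 244 / D = 0.726
D = 244 / 0.726 = 336.1
Remaining denominator categories sum to 268
unknown eligibility = 336.1 − 268 ≈ 68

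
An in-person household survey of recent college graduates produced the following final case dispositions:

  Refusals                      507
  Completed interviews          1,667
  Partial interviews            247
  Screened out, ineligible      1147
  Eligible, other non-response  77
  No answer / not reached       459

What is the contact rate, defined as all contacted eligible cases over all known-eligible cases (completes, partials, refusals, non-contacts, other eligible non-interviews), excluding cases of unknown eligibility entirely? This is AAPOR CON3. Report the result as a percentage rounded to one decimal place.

Num → 1667 + 247 + 507 + 77 = 2498
Base → 1667 + 247 + 507 + 459 + 77 = 2957
CON3 = 2498 / 2957 = 0.8448

84.5%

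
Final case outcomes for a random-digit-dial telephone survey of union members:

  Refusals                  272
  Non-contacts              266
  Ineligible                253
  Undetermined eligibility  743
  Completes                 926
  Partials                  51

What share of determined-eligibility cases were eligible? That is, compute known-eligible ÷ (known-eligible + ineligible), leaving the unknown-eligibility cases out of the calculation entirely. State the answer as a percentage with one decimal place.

85.7%

Eligible (known) = 926 + 51 + 272 + 266 = 1515
e = 1515 / (1515 + 253) = 1515 / 1768 = 0.8569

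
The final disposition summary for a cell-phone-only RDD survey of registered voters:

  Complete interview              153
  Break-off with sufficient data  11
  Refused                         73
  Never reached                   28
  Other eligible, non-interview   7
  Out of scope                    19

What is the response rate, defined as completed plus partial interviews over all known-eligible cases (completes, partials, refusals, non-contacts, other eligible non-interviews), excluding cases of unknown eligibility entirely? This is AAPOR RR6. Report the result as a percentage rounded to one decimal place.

Numerator = 153 + 11 = 164
Denom = 153 + 11 + 73 + 28 + 7 = 272
RR6 = 164 / 272 = 0.6029

60.3%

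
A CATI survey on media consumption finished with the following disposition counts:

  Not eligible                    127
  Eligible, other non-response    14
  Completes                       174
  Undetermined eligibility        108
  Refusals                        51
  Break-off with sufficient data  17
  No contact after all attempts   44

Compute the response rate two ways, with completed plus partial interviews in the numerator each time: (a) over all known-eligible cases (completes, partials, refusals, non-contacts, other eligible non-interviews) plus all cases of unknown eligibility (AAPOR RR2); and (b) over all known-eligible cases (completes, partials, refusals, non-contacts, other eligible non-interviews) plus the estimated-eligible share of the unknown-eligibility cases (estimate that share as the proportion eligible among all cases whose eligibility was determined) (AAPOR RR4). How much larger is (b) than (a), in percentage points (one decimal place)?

4.0

Numerator → 174 + 17 = 191
Denom → 174 + 17 + 51 + 44 + 14 + 108 = 408
RR2 = 191 / 408 = 0.4681
Determined eligible → 174 + 17 + 51 + 44 + 14 = 300
e = 300 / (300 + 127) = 300 / 427 = 0.7026
e × U → 0.7026 × 108 = 75.88
Denom → 300 + 75.88 = 375.88
RR4 = 191 / 375.88 = 0.5081
Difference = 50.81 − 46.81 = 4.00 percentage points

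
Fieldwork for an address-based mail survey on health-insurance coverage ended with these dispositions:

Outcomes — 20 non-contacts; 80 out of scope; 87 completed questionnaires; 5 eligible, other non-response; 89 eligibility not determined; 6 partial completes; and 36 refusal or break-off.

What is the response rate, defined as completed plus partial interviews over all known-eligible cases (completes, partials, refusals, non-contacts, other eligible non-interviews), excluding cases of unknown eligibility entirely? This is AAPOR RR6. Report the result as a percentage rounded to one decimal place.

60.4%

Num: 87 + 6 = 93
Denominator: 87 + 6 + 36 + 20 + 5 = 154
RR6 = 93 / 154 = 0.6039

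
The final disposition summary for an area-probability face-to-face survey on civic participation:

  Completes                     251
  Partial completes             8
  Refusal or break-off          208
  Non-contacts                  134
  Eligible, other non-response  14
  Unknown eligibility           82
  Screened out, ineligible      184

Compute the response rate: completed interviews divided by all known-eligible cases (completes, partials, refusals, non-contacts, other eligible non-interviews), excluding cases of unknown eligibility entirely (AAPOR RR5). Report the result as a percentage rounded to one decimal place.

Num: 251
Base: 251 + 8 + 208 + 134 + 14 = 615
RR5 = 251 / 615 = 0.4081

40.8%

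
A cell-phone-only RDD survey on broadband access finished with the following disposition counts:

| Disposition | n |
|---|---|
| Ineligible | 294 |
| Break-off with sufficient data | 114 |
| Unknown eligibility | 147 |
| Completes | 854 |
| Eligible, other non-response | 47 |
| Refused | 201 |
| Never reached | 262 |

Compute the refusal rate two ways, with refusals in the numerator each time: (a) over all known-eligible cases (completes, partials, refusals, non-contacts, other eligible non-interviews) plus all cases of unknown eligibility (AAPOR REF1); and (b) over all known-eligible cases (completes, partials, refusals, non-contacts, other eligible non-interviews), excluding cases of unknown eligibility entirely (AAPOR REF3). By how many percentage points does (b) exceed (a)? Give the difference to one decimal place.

Numerator → 201
Base → 854 + 114 + 201 + 262 + 47 + 147 = 1625
REF1 = 201 / 1625 = 0.1237
Base → 854 + 114 + 201 + 262 + 47 = 1478
REF3 = 201 / 1478 = 0.1360
Difference = 13.60 − 12.37 = 1.23 percentage points

1.2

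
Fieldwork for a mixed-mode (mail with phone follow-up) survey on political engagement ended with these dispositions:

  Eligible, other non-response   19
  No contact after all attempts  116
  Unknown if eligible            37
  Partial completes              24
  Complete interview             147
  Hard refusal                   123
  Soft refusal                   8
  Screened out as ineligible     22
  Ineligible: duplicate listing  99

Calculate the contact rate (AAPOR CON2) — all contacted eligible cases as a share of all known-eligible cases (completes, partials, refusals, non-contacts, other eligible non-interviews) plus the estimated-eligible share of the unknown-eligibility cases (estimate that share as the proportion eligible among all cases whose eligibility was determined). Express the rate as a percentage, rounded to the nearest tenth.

Refusal or break-off = 123 + 8 = 131
Screened out, ineligible = 22 + 99 = 121
Numerator: 147 + 24 + 131 + 19 = 321
Eligible (known): 147 + 24 + 131 + 116 + 19 = 437
e = 437 / (437 + 121) = 437 / 558 = 0.7832
e × U: 0.7832 × 37 = 28.98
Base: 437 + 28.98 = 465.98
CON2 = 321 / 465.98 = 0.6889

68.9%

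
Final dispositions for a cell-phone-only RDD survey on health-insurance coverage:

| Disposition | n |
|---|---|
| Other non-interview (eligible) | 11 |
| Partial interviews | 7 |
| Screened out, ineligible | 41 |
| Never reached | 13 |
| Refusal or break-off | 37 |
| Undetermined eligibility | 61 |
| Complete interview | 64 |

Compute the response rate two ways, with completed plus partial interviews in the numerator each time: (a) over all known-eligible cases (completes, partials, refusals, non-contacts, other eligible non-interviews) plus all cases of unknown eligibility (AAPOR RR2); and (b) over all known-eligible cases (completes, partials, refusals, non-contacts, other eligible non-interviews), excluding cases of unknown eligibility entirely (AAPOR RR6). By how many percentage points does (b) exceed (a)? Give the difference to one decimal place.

17.0

Num → 64 + 7 = 71
Denominator → 64 + 7 + 37 + 13 + 11 + 61 = 193
RR2 = 71 / 193 = 0.3679
Denominator → 64 + 7 + 37 + 13 + 11 = 132
RR6 = 71 / 132 = 0.5379
Difference = 53.79 − 36.79 = 17.00 percentage points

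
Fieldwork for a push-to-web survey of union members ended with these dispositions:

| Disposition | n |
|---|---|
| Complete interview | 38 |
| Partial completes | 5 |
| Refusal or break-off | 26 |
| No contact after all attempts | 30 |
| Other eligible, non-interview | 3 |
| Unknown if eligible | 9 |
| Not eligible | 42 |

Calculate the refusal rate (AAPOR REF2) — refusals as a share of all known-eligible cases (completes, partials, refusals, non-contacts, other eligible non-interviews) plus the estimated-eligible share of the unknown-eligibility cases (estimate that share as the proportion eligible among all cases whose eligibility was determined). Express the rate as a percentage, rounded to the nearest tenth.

24.0%

Num = 26
Determined eligible = 38 + 5 + 26 + 30 + 3 = 102
e = 102 / (102 + 42) = 102 / 144 = 0.7083
e × U = 0.7083 × 9 = 6.37
Denom = 102 + 6.37 = 108.37
REF2 = 26 / 108.37 = 0.2399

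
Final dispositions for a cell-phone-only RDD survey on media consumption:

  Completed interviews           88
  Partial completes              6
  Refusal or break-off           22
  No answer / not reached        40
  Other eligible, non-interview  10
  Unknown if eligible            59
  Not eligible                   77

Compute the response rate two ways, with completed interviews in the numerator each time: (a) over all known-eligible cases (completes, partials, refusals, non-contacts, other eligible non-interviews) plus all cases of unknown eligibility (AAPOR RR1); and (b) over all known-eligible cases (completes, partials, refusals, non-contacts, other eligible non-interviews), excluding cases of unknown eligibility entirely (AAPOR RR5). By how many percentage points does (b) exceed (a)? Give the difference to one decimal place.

13.9

Num = 88
Base = 88 + 6 + 22 + 40 + 10 + 59 = 225
RR1 = 88 / 225 = 0.3911
Base = 88 + 6 + 22 + 40 + 10 = 166
RR5 = 88 / 166 = 0.5301
Difference = 53.01 − 39.11 = 13.90 percentage points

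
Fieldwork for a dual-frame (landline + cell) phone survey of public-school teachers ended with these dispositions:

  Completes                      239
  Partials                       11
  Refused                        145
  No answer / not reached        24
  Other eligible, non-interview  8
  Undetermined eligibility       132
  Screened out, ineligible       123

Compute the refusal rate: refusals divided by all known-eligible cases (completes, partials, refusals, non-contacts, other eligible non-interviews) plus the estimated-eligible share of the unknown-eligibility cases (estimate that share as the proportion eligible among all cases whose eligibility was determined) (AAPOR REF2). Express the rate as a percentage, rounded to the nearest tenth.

Num: 145
Determined eligible: 239 + 11 + 145 + 24 + 8 = 427
e = 427 / (427 + 123) = 427 / 550 = 0.7764
Eligible share of unknowns: 0.7764 × 132 = 102.48
Denominator: 427 + 102.48 = 529.48
REF2 = 145 / 529.48 = 0.2739

27.4%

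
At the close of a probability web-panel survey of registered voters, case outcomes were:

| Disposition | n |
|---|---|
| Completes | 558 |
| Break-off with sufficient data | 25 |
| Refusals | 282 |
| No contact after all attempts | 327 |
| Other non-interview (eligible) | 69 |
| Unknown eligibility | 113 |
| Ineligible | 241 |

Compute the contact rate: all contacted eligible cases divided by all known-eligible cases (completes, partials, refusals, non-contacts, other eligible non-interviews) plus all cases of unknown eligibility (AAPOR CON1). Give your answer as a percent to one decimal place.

68.0%

Top = 558 + 25 + 282 + 69 = 934
Base = 558 + 25 + 282 + 327 + 69 + 113 = 1374
CON1 = 934 / 1374 = 0.6798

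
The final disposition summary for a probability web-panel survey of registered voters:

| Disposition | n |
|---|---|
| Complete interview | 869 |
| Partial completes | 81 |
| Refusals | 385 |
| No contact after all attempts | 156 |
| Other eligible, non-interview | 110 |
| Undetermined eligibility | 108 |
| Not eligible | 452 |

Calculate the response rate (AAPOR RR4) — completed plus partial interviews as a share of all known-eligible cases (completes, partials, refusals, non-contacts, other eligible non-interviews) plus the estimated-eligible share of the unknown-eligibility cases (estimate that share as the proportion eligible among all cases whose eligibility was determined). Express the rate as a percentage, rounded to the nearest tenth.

56.4%

Top: 869 + 81 = 950
Determined eligible: 869 + 81 + 385 + 156 + 110 = 1601
e = 1601 / (1601 + 452) = 1601 / 2053 = 0.7798
e × U: 0.7798 × 108 = 84.22
Denominator: 1601 + 84.22 = 1685.22
RR4 = 950 / 1685.22 = 0.5637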